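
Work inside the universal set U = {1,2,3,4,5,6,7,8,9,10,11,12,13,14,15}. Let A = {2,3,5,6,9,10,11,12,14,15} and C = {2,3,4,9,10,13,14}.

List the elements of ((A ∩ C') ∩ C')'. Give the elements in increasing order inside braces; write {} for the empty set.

{1,2,3,4,7,8,9,10,13,14}

C' = {1,5,6,7,8,11,12,15}
A ∩ C' = {5,6,11,12,15}
(A ∩ C') ∩ C' = {5,6,11,12,15}
((A ∩ C') ∩ C')' = {1,2,3,4,7,8,9,10,13,14}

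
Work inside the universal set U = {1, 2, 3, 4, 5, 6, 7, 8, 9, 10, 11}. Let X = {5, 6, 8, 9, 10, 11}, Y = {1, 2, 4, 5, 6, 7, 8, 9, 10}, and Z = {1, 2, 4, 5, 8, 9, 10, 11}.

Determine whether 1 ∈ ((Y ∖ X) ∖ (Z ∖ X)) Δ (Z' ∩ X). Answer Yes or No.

No

1 ∈ Y and 1 ∉ X, so 1 ∈ Y ∖ X
1 ∈ Z and 1 ∉ X, so 1 ∈ Z ∖ X
1 ∈ (Y ∖ X) and 1 ∈ (Z ∖ X), so 1 ∉ (Y ∖ X) ∖ (Z ∖ X)
1 ∈ Z, so 1 ∉ Z'
1 ∉ Z' and 1 ∉ X, so 1 ∉ Z' ∩ X
1 ∉ ((Y ∖ X) ∖ (Z ∖ X)) and 1 ∉ (Z' ∩ X), so 1 ∉ ((Y ∖ X) ∖ (Z ∖ X)) Δ (Z' ∩ X)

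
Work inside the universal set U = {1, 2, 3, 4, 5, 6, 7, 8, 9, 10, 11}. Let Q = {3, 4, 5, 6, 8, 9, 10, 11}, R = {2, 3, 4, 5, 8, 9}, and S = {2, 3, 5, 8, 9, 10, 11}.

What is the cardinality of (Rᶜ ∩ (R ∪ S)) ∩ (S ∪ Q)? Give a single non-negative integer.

2

Rᶜ = {1, 6, 7, 10, 11}
R ∪ S = {2, 3, 4, 5, 8, 9, 10, 11}
Rᶜ ∩ (R ∪ S) = {10, 11}
S ∪ Q = {2, 3, 4, 5, 6, 8, 9, 10, 11}
(Rᶜ ∩ (R ∪ S)) ∩ (S ∪ Q) = {10, 11}
|(Rᶜ ∩ (R ∪ S)) ∩ (S ∪ Q)| = 2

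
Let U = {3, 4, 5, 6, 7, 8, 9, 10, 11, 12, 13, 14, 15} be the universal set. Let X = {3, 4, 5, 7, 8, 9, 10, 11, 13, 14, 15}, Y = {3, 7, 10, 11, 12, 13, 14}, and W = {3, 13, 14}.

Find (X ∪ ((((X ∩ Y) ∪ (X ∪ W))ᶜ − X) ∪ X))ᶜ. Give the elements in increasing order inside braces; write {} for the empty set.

{}

X ∩ Y = {3, 7, 10, 11, 13, 14}
X ∪ W = {3, 4, 5, 7, 8, 9, 10, 11, 13, 14, 15}
(X ∩ Y) ∪ (X ∪ W) = {3, 4, 5, 7, 8, 9, 10, 11, 13, 14, 15}
((X ∩ Y) ∪ (X ∪ W))ᶜ = {6, 12}
((X ∩ Y) ∪ (X ∪ W))ᶜ − X = {6, 12}
(((X ∩ Y) ∪ (X ∪ W))ᶜ − X) ∪ X = {3, 4, 5, 6, 7, 8, 9, 10, 11, 12, 13, 14, 15}
X ∪ ((((X ∩ Y) ∪ (X ∪ W))ᶜ − X) ∪ X) = {3, 4, 5, 6, 7, 8, 9, 10, 11, 12, 13, 14, 15}
(X ∪ ((((X ∩ Y) ∪ (X ∪ W))ᶜ − X) ∪ X))ᶜ = {}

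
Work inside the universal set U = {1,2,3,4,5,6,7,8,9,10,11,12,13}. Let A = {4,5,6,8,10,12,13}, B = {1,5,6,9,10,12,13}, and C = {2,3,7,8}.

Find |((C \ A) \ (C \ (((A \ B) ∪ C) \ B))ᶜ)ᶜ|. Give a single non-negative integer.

13

C \ A = {2,3,7}
A \ B = {4,8}
(A \ B) ∪ C = {2,3,4,7,8}
((A \ B) ∪ C) \ B = {2,3,4,7,8}
C \ (((A \ B) ∪ C) \ B) = {}
(C \ (((A \ B) ∪ C) \ B))ᶜ = {1,2,3,4,5,6,7,8,9,10,11,12,13}
(C \ A) \ (C \ (((A \ B) ∪ C) \ B))ᶜ = {}
((C \ A) \ (C \ (((A \ B) ∪ C) \ B))ᶜ)ᶜ = {1,2,3,4,5,6,7,8,9,10,11,12,13}
|((C \ A) \ (C \ (((A \ B) ∪ C) \ B))ᶜ)ᶜ| = 13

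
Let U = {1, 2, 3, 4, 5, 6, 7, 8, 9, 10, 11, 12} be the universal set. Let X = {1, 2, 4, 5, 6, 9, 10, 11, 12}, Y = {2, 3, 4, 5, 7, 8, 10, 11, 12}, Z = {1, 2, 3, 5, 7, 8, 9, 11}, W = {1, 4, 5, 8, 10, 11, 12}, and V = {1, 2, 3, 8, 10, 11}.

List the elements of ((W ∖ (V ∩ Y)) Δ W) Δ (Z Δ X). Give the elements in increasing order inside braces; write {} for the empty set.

{3, 4, 6, 7, 11, 12}

V ∩ Y = {2, 3, 8, 10, 11}
W ∖ (V ∩ Y) = {1, 4, 5, 12}
(W ∖ (V ∩ Y)) Δ W = {8, 10, 11}
Z Δ X = {3, 4, 6, 7, 8, 10, 12}
((W ∖ (V ∩ Y)) Δ W) Δ (Z Δ X) = {3, 4, 6, 7, 11, 12}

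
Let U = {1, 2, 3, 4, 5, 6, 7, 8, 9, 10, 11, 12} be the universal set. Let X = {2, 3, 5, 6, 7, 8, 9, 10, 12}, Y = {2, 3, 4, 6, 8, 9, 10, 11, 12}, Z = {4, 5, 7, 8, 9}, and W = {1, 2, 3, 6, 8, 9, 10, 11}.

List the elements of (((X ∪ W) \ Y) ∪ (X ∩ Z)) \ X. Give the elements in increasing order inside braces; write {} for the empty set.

{1}

X ∪ W = {1, 2, 3, 5, 6, 7, 8, 9, 10, 11, 12}
(X ∪ W) \ Y = {1, 5, 7}
X ∩ Z = {5, 7, 8, 9}
((X ∪ W) \ Y) ∪ (X ∩ Z) = {1, 5, 7, 8, 9}
(((X ∪ W) \ Y) ∪ (X ∩ Z)) \ X = {1}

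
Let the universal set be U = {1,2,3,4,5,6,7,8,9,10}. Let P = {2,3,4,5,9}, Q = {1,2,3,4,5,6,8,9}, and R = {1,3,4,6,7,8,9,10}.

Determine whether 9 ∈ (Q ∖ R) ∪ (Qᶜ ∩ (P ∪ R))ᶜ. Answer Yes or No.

Yes

9 ∈ Q and 9 ∈ R, so 9 ∉ Q ∖ R
9 ∈ Q, so 9 ∉ Qᶜ
9 ∈ P and 9 ∈ R, so 9 ∈ P ∪ R
9 ∉ Qᶜ and 9 ∈ (P ∪ R), so 9 ∉ Qᶜ ∩ (P ∪ R)
9 ∈ (Qᶜ ∩ (P ∪ R))ᶜ since 9 ∉ (Qᶜ ∩ (P ∪ R))
9 ∉ (Q ∖ R) and 9 ∈ (Qᶜ ∩ (P ∪ R))ᶜ, so 9 ∈ (Q ∖ R) ∪ (Qᶜ ∩ (P ∪ R))ᶜ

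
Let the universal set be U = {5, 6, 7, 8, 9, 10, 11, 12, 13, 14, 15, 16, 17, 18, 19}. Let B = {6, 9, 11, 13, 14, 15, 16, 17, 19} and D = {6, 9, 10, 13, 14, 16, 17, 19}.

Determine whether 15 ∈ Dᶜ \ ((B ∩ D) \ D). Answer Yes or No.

15 ∉ D, so 15 ∈ Dᶜ
15 ∈ B and 15 ∉ D, so 15 ∉ B ∩ D
15 ∉ (B ∩ D) and 15 ∉ D, so 15 ∉ (B ∩ D) \ D
15 ∈ Dᶜ and 15 ∉ ((B ∩ D) \ D), so 15 ∈ Dᶜ \ ((B ∩ D) \ D)

Yes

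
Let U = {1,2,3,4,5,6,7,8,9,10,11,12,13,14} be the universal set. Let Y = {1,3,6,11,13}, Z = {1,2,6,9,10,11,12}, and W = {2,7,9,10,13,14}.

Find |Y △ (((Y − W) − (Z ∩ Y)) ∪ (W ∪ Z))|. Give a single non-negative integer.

6

Y − W = {1,3,6,11}
Z ∩ Y = {1,6,11}
(Y − W) − (Z ∩ Y) = {3}
W ∪ Z = {1,2,6,7,9,10,11,12,13,14}
((Y − W) − (Z ∩ Y)) ∪ (W ∪ Z) = {1,2,3,6,7,9,10,11,12,13,14}
Y △ (((Y − W) − (Z ∩ Y)) ∪ (W ∪ Z)) = {2,7,9,10,12,14}
|Y △ (((Y − W) − (Z ∩ Y)) ∪ (W ∪ Z))| = 6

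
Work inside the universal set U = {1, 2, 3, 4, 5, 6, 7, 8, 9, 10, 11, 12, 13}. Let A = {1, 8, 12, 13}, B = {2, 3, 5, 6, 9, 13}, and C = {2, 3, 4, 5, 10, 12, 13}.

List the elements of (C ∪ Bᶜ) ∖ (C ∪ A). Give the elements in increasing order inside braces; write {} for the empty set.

{7, 11}

Bᶜ = {1, 4, 7, 8, 10, 11, 12}
C ∪ Bᶜ = {1, 2, 3, 4, 5, 7, 8, 10, 11, 12, 13}
C ∪ A = {1, 2, 3, 4, 5, 8, 10, 12, 13}
(C ∪ Bᶜ) ∖ (C ∪ A) = {7, 11}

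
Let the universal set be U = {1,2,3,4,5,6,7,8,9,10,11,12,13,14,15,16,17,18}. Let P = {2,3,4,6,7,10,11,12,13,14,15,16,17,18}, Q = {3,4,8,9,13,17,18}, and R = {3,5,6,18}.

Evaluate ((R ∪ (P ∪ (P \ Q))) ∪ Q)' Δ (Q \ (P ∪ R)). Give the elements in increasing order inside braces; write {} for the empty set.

{1,8,9}

P \ Q = {2,6,7,10,11,12,14,15,16}
P ∪ (P \ Q) = {2,3,4,6,7,10,11,12,13,14,15,16,17,18}
R ∪ (P ∪ (P \ Q)) = {2,3,4,5,6,7,10,11,12,13,14,15,16,17,18}
(R ∪ (P ∪ (P \ Q))) ∪ Q = {2,3,4,5,6,7,8,9,10,11,12,13,14,15,16,17,18}
((R ∪ (P ∪ (P \ Q))) ∪ Q)' = {1}
P ∪ R = {2,3,4,5,6,7,10,11,12,13,14,15,16,17,18}
Q \ (P ∪ R) = {8,9}
((R ∪ (P ∪ (P \ Q))) ∪ Q)' Δ (Q \ (P ∪ R)) = {1,8,9}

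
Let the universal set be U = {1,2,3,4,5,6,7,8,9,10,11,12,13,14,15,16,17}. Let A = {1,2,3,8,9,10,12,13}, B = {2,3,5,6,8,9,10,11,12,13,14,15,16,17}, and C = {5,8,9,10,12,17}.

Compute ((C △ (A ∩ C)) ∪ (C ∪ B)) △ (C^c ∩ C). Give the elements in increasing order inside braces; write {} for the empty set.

A ∩ C = {8,9,10,12}
C △ (A ∩ C) = {5,17}
C ∪ B = {2,3,5,6,8,9,10,11,12,13,14,15,16,17}
(C △ (A ∩ C)) ∪ (C ∪ B) = {2,3,5,6,8,9,10,11,12,13,14,15,16,17}
C^c = {1,2,3,4,6,7,11,13,14,15,16}
C^c ∩ C = {}
((C △ (A ∩ C)) ∪ (C ∪ B)) △ (C^c ∩ C) = {2,3,5,6,8,9,10,11,12,13,14,15,16,17}

{2,3,5,6,8,9,10,11,12,13,14,15,16,17}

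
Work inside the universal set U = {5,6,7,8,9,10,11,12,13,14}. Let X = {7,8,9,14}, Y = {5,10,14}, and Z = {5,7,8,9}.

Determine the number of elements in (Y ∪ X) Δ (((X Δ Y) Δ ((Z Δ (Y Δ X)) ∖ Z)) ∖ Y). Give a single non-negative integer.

Y ∪ X = {5,7,8,9,10,14}
X Δ Y = {5,7,8,9,10}
Y Δ X = {5,7,8,9,10}
Z Δ (Y Δ X) = {10}
(Z Δ (Y Δ X)) ∖ Z = {10}
(X Δ Y) Δ ((Z Δ (Y Δ X)) ∖ Z) = {5,7,8,9}
((X Δ Y) Δ ((Z Δ (Y Δ X)) ∖ Z)) ∖ Y = {7,8,9}
(Y ∪ X) Δ (((X Δ Y) Δ ((Z Δ (Y Δ X)) ∖ Z)) ∖ Y) = {5,10,14}
|(Y ∪ X) Δ (((X Δ Y) Δ ((Z Δ (Y Δ X)) ∖ Z)) ∖ Y)| = 3

3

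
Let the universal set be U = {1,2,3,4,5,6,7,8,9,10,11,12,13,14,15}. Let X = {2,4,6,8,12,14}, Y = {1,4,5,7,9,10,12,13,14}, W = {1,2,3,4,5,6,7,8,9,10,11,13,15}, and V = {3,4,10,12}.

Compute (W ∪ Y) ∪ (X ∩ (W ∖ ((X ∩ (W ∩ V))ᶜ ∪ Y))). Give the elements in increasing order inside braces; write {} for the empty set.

{1,2,3,4,5,6,7,8,9,10,11,12,13,14,15}

W ∪ Y = {1,2,3,4,5,6,7,8,9,10,11,12,13,14,15}
W ∩ V = {3,4,10}
X ∩ (W ∩ V) = {4}
(X ∩ (W ∩ V))ᶜ = {1,2,3,5,6,7,8,9,10,11,12,13,14,15}
(X ∩ (W ∩ V))ᶜ ∪ Y = {1,2,3,4,5,6,7,8,9,10,11,12,13,14,15}
W ∖ ((X ∩ (W ∩ V))ᶜ ∪ Y) = {}
X ∩ (W ∖ ((X ∩ (W ∩ V))ᶜ ∪ Y)) = {}
(W ∪ Y) ∪ (X ∩ (W ∖ ((X ∩ (W ∩ V))ᶜ ∪ Y))) = {1,2,3,4,5,6,7,8,9,10,11,12,13,14,15}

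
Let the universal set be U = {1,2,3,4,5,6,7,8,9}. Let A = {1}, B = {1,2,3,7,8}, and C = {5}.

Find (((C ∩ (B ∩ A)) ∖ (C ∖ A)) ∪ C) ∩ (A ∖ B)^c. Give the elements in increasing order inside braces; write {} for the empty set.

{5}

B ∩ A = {1}
C ∩ (B ∩ A) = {}
C ∖ A = {5}
(C ∩ (B ∩ A)) ∖ (C ∖ A) = {}
((C ∩ (B ∩ A)) ∖ (C ∖ A)) ∪ C = {5}
A ∖ B = {}
(A ∖ B)^c = {1,2,3,4,5,6,7,8,9}
(((C ∩ (B ∩ A)) ∖ (C ∖ A)) ∪ C) ∩ (A ∖ B)^c = {5}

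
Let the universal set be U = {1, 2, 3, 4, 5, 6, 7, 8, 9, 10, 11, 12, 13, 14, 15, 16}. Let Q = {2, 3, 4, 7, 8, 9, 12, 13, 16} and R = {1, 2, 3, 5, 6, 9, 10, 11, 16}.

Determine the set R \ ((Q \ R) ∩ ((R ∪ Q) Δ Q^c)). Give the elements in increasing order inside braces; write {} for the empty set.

{1, 2, 3, 5, 6, 9, 10, 11, 16}

Q \ R = {4, 7, 8, 12, 13}
R ∪ Q = {1, 2, 3, 4, 5, 6, 7, 8, 9, 10, 11, 12, 13, 16}
Q^c = {1, 5, 6, 10, 11, 14, 15}
(R ∪ Q) Δ Q^c = {2, 3, 4, 7, 8, 9, 12, 13, 14, 15, 16}
(Q \ R) ∩ ((R ∪ Q) Δ Q^c) = {4, 7, 8, 12, 13}
R \ ((Q \ R) ∩ ((R ∪ Q) Δ Q^c)) = {1, 2, 3, 5, 6, 9, 10, 11, 16}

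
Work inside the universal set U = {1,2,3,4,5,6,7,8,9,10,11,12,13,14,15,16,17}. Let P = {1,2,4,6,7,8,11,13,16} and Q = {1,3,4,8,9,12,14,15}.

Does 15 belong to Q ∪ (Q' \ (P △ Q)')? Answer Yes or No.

15 ∈ Q, so 15 ∉ Q'
15 ∉ P and 15 ∈ Q, so 15 ∈ P △ Q
15 ∉ (P △ Q)' since 15 ∈ (P △ Q)
15 ∉ Q' and 15 ∉ (P △ Q)', so 15 ∉ Q' \ (P △ Q)'
15 ∈ Q and 15 ∉ (Q' \ (P △ Q)'), so 15 ∈ Q ∪ (Q' \ (P △ Q)')

Yes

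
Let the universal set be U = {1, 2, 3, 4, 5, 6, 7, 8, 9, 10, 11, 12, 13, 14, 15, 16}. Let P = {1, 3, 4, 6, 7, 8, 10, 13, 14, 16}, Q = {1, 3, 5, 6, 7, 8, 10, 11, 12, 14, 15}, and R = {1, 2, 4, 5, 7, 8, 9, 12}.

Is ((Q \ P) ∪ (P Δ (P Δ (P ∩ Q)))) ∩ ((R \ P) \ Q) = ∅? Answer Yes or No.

Yes

Q \ P = {5, 11, 12, 15}
P ∩ Q = {1, 3, 6, 7, 8, 10, 14}
P Δ (P ∩ Q) = {4, 13, 16}
P Δ (P Δ (P ∩ Q)) = {1, 3, 6, 7, 8, 10, 14}
(Q \ P) ∪ (P Δ (P Δ (P ∩ Q))) = {1, 3, 5, 6, 7, 8, 10, 11, 12, 14, 15}
R \ P = {2, 5, 9, 12}
(R \ P) \ Q = {2, 9}
{1, 3, 5, 6, 7, 8, 10, 11, 12, 14, 15} and {2, 9} share no elements.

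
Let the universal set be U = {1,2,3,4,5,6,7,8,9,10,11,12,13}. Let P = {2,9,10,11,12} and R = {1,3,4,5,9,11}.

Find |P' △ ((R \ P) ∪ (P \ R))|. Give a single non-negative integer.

7

P' = {1,3,4,5,6,7,8,13}
R \ P = {1,3,4,5}
P \ R = {2,10,12}
(R \ P) ∪ (P \ R) = {1,2,3,4,5,10,12}
P' △ ((R \ P) ∪ (P \ R)) = {2,6,7,8,10,12,13}
|P' △ ((R \ P) ∪ (P \ R))| = 7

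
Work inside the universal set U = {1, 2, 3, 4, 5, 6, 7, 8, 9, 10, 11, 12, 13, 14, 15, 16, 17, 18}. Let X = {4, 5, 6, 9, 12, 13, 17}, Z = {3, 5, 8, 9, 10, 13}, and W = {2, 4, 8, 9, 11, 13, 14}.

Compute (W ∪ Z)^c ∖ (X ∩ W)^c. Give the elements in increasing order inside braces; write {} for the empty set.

{}

W ∪ Z = {2, 3, 4, 5, 8, 9, 10, 11, 13, 14}
(W ∪ Z)^c = {1, 6, 7, 12, 15, 16, 17, 18}
X ∩ W = {4, 9, 13}
(X ∩ W)^c = {1, 2, 3, 5, 6, 7, 8, 10, 11, 12, 14, 15, 16, 17, 18}
(W ∪ Z)^c ∖ (X ∩ W)^c = {}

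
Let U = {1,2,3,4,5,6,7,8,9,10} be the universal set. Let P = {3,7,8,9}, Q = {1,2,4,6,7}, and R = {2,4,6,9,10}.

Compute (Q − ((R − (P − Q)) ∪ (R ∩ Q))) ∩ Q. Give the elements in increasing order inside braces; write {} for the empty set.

P − Q = {3,8,9}
R − (P − Q) = {2,4,6,10}
R ∩ Q = {2,4,6}
(R − (P − Q)) ∪ (R ∩ Q) = {2,4,6,10}
Q − ((R − (P − Q)) ∪ (R ∩ Q)) = {1,7}
(Q − ((R − (P − Q)) ∪ (R ∩ Q))) ∩ Q = {1,7}

{1,7}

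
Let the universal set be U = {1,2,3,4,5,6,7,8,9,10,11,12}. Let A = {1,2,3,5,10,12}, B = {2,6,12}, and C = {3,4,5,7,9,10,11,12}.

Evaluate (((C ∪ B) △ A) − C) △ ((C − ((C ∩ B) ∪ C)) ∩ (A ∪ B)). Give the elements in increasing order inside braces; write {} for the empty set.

C ∪ B = {2,3,4,5,6,7,9,10,11,12}
(C ∪ B) △ A = {1,4,6,7,9,11}
((C ∪ B) △ A) − C = {1,6}
C ∩ B = {12}
(C ∩ B) ∪ C = {3,4,5,7,9,10,11,12}
C − ((C ∩ B) ∪ C) = {}
A ∪ B = {1,2,3,5,6,10,12}
(C − ((C ∩ B) ∪ C)) ∩ (A ∪ B) = {}
(((C ∪ B) △ A) − C) △ ((C − ((C ∩ B) ∪ C)) ∩ (A ∪ B)) = {1,6}

{1,6}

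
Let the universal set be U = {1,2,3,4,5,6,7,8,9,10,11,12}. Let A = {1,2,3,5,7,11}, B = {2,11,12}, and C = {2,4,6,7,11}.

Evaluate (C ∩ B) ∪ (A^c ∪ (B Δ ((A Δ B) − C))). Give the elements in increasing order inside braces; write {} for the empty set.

{1,2,3,4,5,6,8,9,10,11,12}

C ∩ B = {2,11}
A^c = {4,6,8,9,10,12}
A Δ B = {1,3,5,7,12}
(A Δ B) − C = {1,3,5,12}
B Δ ((A Δ B) − C) = {1,2,3,5,11}
A^c ∪ (B Δ ((A Δ B) − C)) = {1,2,3,4,5,6,8,9,10,11,12}
(C ∩ B) ∪ (A^c ∪ (B Δ ((A Δ B) − C))) = {1,2,3,4,5,6,8,9,10,11,12}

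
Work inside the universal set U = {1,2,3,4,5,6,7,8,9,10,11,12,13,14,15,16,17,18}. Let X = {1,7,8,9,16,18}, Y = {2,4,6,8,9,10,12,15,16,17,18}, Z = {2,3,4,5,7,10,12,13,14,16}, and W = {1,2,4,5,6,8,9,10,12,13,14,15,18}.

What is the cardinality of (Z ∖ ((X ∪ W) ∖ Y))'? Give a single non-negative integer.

X ∪ W = {1,2,4,5,6,7,8,9,10,12,13,14,15,16,18}
(X ∪ W) ∖ Y = {1,5,7,13,14}
Z ∖ ((X ∪ W) ∖ Y) = {2,3,4,10,12,16}
(Z ∖ ((X ∪ W) ∖ Y))' = {1,5,6,7,8,9,11,13,14,15,17,18}
|(Z ∖ ((X ∪ W) ∖ Y))'| = 12

12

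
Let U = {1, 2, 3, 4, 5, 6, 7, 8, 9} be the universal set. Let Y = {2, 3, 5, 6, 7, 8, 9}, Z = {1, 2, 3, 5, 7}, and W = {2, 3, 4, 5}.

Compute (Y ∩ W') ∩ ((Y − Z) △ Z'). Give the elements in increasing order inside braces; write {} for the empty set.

{}

W' = {1, 6, 7, 8, 9}
Y ∩ W' = {6, 7, 8, 9}
Y − Z = {6, 8, 9}
Z' = {4, 6, 8, 9}
(Y − Z) △ Z' = {4}
(Y ∩ W') ∩ ((Y − Z) △ Z') = {}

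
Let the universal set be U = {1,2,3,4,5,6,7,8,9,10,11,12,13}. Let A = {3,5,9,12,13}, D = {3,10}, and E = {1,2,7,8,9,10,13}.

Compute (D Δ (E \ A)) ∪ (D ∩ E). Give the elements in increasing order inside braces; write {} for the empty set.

E \ A = {1,2,7,8,10}
D Δ (E \ A) = {1,2,3,7,8}
D ∩ E = {10}
(D Δ (E \ A)) ∪ (D ∩ E) = {1,2,3,7,8,10}

{1,2,3,7,8,10}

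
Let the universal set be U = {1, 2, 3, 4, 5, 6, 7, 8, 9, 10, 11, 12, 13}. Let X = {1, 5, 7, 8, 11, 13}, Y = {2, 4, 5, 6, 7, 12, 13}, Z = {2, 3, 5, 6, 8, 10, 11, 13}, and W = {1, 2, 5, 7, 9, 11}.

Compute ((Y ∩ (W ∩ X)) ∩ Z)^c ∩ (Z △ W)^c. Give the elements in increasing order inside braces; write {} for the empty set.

{2, 4, 11, 12}

W ∩ X = {1, 5, 7, 11}
Y ∩ (W ∩ X) = {5, 7}
(Y ∩ (W ∩ X)) ∩ Z = {5}
((Y ∩ (W ∩ X)) ∩ Z)^c = {1, 2, 3, 4, 6, 7, 8, 9, 10, 11, 12, 13}
Z △ W = {1, 3, 6, 7, 8, 9, 10, 13}
(Z △ W)^c = {2, 4, 5, 11, 12}
((Y ∩ (W ∩ X)) ∩ Z)^c ∩ (Z △ W)^c = {2, 4, 11, 12}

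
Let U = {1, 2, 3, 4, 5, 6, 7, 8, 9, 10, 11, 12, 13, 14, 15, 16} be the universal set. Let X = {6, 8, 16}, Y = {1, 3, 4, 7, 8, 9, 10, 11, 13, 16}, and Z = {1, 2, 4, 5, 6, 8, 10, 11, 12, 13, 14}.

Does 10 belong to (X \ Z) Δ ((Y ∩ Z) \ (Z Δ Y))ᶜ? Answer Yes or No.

No

10 ∉ X and 10 ∈ Z, so 10 ∉ X \ Z
10 ∈ Y and 10 ∈ Z, so 10 ∈ Y ∩ Z
10 ∈ Z and 10 ∈ Y, so 10 ∉ Z Δ Y
10 ∈ (Y ∩ Z) and 10 ∉ (Z Δ Y), so 10 ∈ (Y ∩ Z) \ (Z Δ Y)
10 ∉ ((Y ∩ Z) \ (Z Δ Y))ᶜ since 10 ∈ ((Y ∩ Z) \ (Z Δ Y))
10 ∉ (X \ Z) and 10 ∉ ((Y ∩ Z) \ (Z Δ Y))ᶜ, so 10 ∉ (X \ Z) Δ ((Y ∩ Z) \ (Z Δ Y))ᶜ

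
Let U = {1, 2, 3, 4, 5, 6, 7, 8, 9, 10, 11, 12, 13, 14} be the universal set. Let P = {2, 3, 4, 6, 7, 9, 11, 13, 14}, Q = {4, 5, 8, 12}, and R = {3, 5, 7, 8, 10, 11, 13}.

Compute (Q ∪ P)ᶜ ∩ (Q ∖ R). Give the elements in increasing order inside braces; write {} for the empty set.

Q ∪ P = {2, 3, 4, 5, 6, 7, 8, 9, 11, 12, 13, 14}
(Q ∪ P)ᶜ = {1, 10}
Q ∖ R = {4, 12}
(Q ∪ P)ᶜ ∩ (Q ∖ R) = {}

{}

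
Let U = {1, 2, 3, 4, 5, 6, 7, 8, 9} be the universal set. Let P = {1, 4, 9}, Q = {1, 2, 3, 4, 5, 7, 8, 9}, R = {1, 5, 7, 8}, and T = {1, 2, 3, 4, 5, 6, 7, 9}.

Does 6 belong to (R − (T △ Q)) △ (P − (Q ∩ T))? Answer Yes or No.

6 ∈ T and 6 ∉ Q, so 6 ∈ T △ Q
6 ∉ R and 6 ∈ (T △ Q), so 6 ∉ R − (T △ Q)
6 ∉ Q and 6 ∈ T, so 6 ∉ Q ∩ T
6 ∉ P and 6 ∉ (Q ∩ T), so 6 ∉ P − (Q ∩ T)
6 ∉ (R − (T △ Q)) and 6 ∉ (P − (Q ∩ T)), so 6 ∉ (R − (T △ Q)) △ (P − (Q ∩ T))

No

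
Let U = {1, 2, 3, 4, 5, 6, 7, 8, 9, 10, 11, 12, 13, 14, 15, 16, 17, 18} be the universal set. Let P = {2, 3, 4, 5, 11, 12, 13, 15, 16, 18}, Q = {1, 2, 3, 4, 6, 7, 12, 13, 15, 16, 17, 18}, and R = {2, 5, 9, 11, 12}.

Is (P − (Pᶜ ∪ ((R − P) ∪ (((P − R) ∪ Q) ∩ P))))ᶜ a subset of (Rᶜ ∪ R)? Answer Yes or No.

Yes

Pᶜ = {1, 6, 7, 8, 9, 10, 14, 17}
R − P = {9}
P − R = {3, 4, 13, 15, 16, 18}
(P − R) ∪ Q = {1, 2, 3, 4, 6, 7, 12, 13, 15, 16, 17, 18}
((P − R) ∪ Q) ∩ P = {2, 3, 4, 12, 13, 15, 16, 18}
(R − P) ∪ (((P − R) ∪ Q) ∩ P) = {2, 3, 4, 9, 12, 13, 15, 16, 18}
Pᶜ ∪ ((R − P) ∪ (((P − R) ∪ Q) ∩ P)) = {1, 2, 3, 4, 6, 7, 8, 9, 10, 12, 13, 14, 15, 16, 17, 18}
P − (Pᶜ ∪ ((R − P) ∪ (((P − R) ∪ Q) ∩ P))) = {5, 11}
(P − (Pᶜ ∪ ((R − P) ∪ (((P − R) ∪ Q) ∩ P))))ᶜ = {1, 2, 3, 4, 6, 7, 8, 9, 10, 12, 13, 14, 15, 16, 17, 18}
Rᶜ = {1, 3, 4, 6, 7, 8, 10, 13, 14, 15, 16, 17, 18}
Rᶜ ∪ R = {1, 2, 3, 4, 5, 6, 7, 8, 9, 10, 11, 12, 13, 14, 15, 16, 17, 18}
Every element of {1, 2, 3, 4, 6, 7, 8, 9, 10, 12, 13, 14, 15, 16, 17, 18} is in {1, 2, 3, 4, 5, 6, 7, 8, 9, 10, 11, 12, 13, 14, 15, 16, 17, 18}, so (P − (Pᶜ ∪ ((R − P) ∪ (((P − R) ∪ Q) ∩ P))))ᶜ ⊆ Rᶜ ∪ R.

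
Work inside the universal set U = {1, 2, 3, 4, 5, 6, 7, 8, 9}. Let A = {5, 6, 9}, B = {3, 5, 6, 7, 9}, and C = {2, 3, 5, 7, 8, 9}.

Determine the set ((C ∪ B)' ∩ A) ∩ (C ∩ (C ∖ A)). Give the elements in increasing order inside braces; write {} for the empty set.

{}

C ∪ B = {2, 3, 5, 6, 7, 8, 9}
(C ∪ B)' = {1, 4}
(C ∪ B)' ∩ A = {}
C ∖ A = {2, 3, 7, 8}
C ∩ (C ∖ A) = {2, 3, 7, 8}
((C ∪ B)' ∩ A) ∩ (C ∩ (C ∖ A)) = {}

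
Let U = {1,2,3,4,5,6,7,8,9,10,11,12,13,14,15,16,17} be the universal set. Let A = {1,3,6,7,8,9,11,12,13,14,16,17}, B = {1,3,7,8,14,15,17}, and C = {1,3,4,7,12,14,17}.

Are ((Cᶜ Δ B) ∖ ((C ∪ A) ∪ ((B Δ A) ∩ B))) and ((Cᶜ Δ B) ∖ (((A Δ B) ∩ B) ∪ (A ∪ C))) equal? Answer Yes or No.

Cᶜ = {2,5,6,8,9,10,11,13,15,16}
Cᶜ Δ B = {1,2,3,5,6,7,9,10,11,13,14,16,17}
C ∪ A = {1,3,4,6,7,8,9,11,12,13,14,16,17}
B Δ A = {6,9,11,12,13,15,16}
(B Δ A) ∩ B = {15}
(C ∪ A) ∪ ((B Δ A) ∩ B) = {1,3,4,6,7,8,9,11,12,13,14,15,16,17}
(Cᶜ Δ B) ∖ ((C ∪ A) ∪ ((B Δ A) ∩ B)) = {2,5,10}
A Δ B = {6,9,11,12,13,15,16}
(A Δ B) ∩ B = {15}
A ∪ C = {1,3,4,6,7,8,9,11,12,13,14,16,17}
((A Δ B) ∩ B) ∪ (A ∪ C) = {1,3,4,6,7,8,9,11,12,13,14,15,16,17}
(Cᶜ Δ B) ∖ (((A Δ B) ∩ B) ∪ (A ∪ C)) = {2,5,10}
Both equal {2,5,10}, so (Cᶜ Δ B) ∖ ((C ∪ A) ∪ ((B Δ A) ∩ B)) = (Cᶜ Δ B) ∖ (((A Δ B) ∩ B) ∪ (A ∪ C)).

Yes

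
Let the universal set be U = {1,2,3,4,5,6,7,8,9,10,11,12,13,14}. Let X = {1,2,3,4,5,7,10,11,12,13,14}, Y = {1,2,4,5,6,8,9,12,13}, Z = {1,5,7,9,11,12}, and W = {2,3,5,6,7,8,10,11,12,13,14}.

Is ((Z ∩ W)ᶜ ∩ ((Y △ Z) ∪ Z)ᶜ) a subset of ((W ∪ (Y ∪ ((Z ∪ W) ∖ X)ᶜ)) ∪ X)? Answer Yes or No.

Yes

Z ∩ W = {5,7,11,12}
(Z ∩ W)ᶜ = {1,2,3,4,6,8,9,10,13,14}
Y △ Z = {2,4,6,7,8,11,13}
(Y △ Z) ∪ Z = {1,2,4,5,6,7,8,9,11,12,13}
((Y △ Z) ∪ Z)ᶜ = {3,10,14}
(Z ∩ W)ᶜ ∩ ((Y △ Z) ∪ Z)ᶜ = {3,10,14}
Z ∪ W = {1,2,3,5,6,7,8,9,10,11,12,13,14}
(Z ∪ W) ∖ X = {6,8,9}
((Z ∪ W) ∖ X)ᶜ = {1,2,3,4,5,7,10,11,12,13,14}
Y ∪ ((Z ∪ W) ∖ X)ᶜ = {1,2,3,4,5,6,7,8,9,10,11,12,13,14}
W ∪ (Y ∪ ((Z ∪ W) ∖ X)ᶜ) = {1,2,3,4,5,6,7,8,9,10,11,12,13,14}
(W ∪ (Y ∪ ((Z ∪ W) ∖ X)ᶜ)) ∪ X = {1,2,3,4,5,6,7,8,9,10,11,12,13,14}
Every element of {3,10,14} is in {1,2,3,4,5,6,7,8,9,10,11,12,13,14}, so (Z ∩ W)ᶜ ∩ ((Y △ Z) ∪ Z)ᶜ ⊆ (W ∪ (Y ∪ ((Z ∪ W) ∖ X)ᶜ)) ∪ X.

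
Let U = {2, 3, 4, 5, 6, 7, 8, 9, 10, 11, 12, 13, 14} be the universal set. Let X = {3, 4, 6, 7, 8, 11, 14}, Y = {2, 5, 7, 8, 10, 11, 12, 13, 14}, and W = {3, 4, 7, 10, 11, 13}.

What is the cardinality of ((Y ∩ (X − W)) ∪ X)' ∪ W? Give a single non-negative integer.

10

X − W = {6, 8, 14}
Y ∩ (X − W) = {8, 14}
(Y ∩ (X − W)) ∪ X = {3, 4, 6, 7, 8, 11, 14}
((Y ∩ (X − W)) ∪ X)' = {2, 5, 9, 10, 12, 13}
((Y ∩ (X − W)) ∪ X)' ∪ W = {2, 3, 4, 5, 7, 9, 10, 11, 12, 13}
|((Y ∩ (X − W)) ∪ X)' ∪ W| = 10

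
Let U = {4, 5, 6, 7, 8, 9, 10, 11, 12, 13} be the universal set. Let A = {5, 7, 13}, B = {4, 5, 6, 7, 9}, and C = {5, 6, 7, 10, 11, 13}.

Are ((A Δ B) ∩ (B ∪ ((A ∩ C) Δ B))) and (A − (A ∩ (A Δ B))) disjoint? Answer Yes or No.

A Δ B = {4, 6, 9, 13}
A ∩ C = {5, 7, 13}
(A ∩ C) Δ B = {4, 6, 9, 13}
B ∪ ((A ∩ C) Δ B) = {4, 5, 6, 7, 9, 13}
(A Δ B) ∩ (B ∪ ((A ∩ C) Δ B)) = {4, 6, 9, 13}
A ∩ (A Δ B) = {13}
A − (A ∩ (A Δ B)) = {5, 7}
{4, 6, 9, 13} and {5, 7} share no elements.

Yes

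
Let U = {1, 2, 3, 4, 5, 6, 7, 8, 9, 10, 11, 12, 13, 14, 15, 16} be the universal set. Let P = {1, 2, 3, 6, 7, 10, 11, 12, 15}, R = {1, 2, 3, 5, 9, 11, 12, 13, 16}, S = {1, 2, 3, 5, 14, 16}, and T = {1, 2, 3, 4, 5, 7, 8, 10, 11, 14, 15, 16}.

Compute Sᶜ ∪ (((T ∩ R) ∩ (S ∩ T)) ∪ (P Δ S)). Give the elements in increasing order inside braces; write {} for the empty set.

Sᶜ = {4, 6, 7, 8, 9, 10, 11, 12, 13, 15}
T ∩ R = {1, 2, 3, 5, 11, 16}
S ∩ T = {1, 2, 3, 5, 14, 16}
(T ∩ R) ∩ (S ∩ T) = {1, 2, 3, 5, 16}
P Δ S = {5, 6, 7, 10, 11, 12, 14, 15, 16}
((T ∩ R) ∩ (S ∩ T)) ∪ (P Δ S) = {1, 2, 3, 5, 6, 7, 10, 11, 12, 14, 15, 16}
Sᶜ ∪ (((T ∩ R) ∩ (S ∩ T)) ∪ (P Δ S)) = {1, 2, 3, 4, 5, 6, 7, 8, 9, 10, 11, 12, 13, 14, 15, 16}

{1, 2, 3, 4, 5, 6, 7, 8, 9, 10, 11, 12, 13, 14, 15, 16}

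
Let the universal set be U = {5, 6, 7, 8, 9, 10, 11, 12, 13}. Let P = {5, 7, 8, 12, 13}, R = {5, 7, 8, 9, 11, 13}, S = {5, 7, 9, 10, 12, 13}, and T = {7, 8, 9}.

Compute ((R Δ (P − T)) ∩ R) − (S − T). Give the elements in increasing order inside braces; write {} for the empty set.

{7, 8, 9, 11}

P − T = {5, 12, 13}
R Δ (P − T) = {7, 8, 9, 11, 12}
(R Δ (P − T)) ∩ R = {7, 8, 9, 11}
S − T = {5, 10, 12, 13}
((R Δ (P − T)) ∩ R) − (S − T) = {7, 8, 9, 11}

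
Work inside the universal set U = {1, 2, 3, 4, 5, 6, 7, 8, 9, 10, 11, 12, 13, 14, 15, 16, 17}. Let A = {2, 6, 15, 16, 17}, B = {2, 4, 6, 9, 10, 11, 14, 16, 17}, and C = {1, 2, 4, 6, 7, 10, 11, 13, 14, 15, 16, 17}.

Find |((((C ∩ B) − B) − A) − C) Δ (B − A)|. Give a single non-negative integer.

5

C ∩ B = {2, 4, 6, 10, 11, 14, 16, 17}
(C ∩ B) − B = {}
((C ∩ B) − B) − A = {}
(((C ∩ B) − B) − A) − C = {}
B − A = {4, 9, 10, 11, 14}
((((C ∩ B) − B) − A) − C) Δ (B − A) = {4, 9, 10, 11, 14}
|((((C ∩ B) − B) − A) − C) Δ (B − A)| = 5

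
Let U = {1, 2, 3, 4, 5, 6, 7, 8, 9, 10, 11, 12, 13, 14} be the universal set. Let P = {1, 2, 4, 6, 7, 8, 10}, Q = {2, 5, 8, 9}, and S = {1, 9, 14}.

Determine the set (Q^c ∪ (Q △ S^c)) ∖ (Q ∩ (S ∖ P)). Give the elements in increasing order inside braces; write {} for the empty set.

{1, 3, 4, 6, 7, 10, 11, 12, 13, 14}

Q^c = {1, 3, 4, 6, 7, 10, 11, 12, 13, 14}
S^c = {2, 3, 4, 5, 6, 7, 8, 10, 11, 12, 13}
Q △ S^c = {3, 4, 6, 7, 9, 10, 11, 12, 13}
Q^c ∪ (Q △ S^c) = {1, 3, 4, 6, 7, 9, 10, 11, 12, 13, 14}
S ∖ P = {9, 14}
Q ∩ (S ∖ P) = {9}
(Q^c ∪ (Q △ S^c)) ∖ (Q ∩ (S ∖ P)) = {1, 3, 4, 6, 7, 10, 11, 12, 13, 14}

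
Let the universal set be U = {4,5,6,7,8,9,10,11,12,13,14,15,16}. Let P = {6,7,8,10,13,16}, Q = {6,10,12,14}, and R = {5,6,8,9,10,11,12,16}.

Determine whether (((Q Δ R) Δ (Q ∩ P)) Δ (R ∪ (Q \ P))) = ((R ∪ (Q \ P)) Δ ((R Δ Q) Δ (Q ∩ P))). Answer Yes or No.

Q Δ R = {5,8,9,11,14,16}
Q ∩ P = {6,10}
(Q Δ R) Δ (Q ∩ P) = {5,6,8,9,10,11,14,16}
Q \ P = {12,14}
R ∪ (Q \ P) = {5,6,8,9,10,11,12,14,16}
((Q Δ R) Δ (Q ∩ P)) Δ (R ∪ (Q \ P)) = {12}
R Δ Q = {5,8,9,11,14,16}
(R Δ Q) Δ (Q ∩ P) = {5,6,8,9,10,11,14,16}
(R ∪ (Q \ P)) Δ ((R Δ Q) Δ (Q ∩ P)) = {12}
Both equal {12}, so ((Q Δ R) Δ (Q ∩ P)) Δ (R ∪ (Q \ P)) = (R ∪ (Q \ P)) Δ ((R Δ Q) Δ (Q ∩ P)).

Yes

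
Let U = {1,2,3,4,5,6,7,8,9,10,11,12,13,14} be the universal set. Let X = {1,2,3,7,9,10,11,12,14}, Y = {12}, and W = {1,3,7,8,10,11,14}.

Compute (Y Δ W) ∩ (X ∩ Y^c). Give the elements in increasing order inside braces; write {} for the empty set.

Y Δ W = {1,3,7,8,10,11,12,14}
Y^c = {1,2,3,4,5,6,7,8,9,10,11,13,14}
X ∩ Y^c = {1,2,3,7,9,10,11,14}
(Y Δ W) ∩ (X ∩ Y^c) = {1,3,7,10,11,14}

{1,3,7,10,11,14}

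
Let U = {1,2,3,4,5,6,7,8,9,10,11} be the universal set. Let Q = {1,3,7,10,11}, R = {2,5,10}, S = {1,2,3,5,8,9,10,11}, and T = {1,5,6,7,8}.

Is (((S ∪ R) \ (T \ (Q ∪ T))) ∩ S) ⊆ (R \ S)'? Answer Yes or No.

S ∪ R = {1,2,3,5,8,9,10,11}
Q ∪ T = {1,3,5,6,7,8,10,11}
T \ (Q ∪ T) = {}
(S ∪ R) \ (T \ (Q ∪ T)) = {1,2,3,5,8,9,10,11}
((S ∪ R) \ (T \ (Q ∪ T))) ∩ S = {1,2,3,5,8,9,10,11}
R \ S = {}
(R \ S)' = {1,2,3,4,5,6,7,8,9,10,11}
Every element of {1,2,3,5,8,9,10,11} is in {1,2,3,4,5,6,7,8,9,10,11}, so ((S ∪ R) \ (T \ (Q ∪ T))) ∩ S ⊆ (R \ S)'.

Yes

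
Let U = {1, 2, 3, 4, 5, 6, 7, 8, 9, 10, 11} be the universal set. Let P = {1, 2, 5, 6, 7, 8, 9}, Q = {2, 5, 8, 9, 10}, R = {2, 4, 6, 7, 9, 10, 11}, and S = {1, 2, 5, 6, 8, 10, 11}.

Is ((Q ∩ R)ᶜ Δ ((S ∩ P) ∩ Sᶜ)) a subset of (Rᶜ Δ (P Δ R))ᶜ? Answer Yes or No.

No

Q ∩ R = {2, 9, 10}
(Q ∩ R)ᶜ = {1, 3, 4, 5, 6, 7, 8, 11}
S ∩ P = {1, 2, 5, 6, 8}
Sᶜ = {3, 4, 7, 9}
(S ∩ P) ∩ Sᶜ = {}
(Q ∩ R)ᶜ Δ ((S ∩ P) ∩ Sᶜ) = {1, 3, 4, 5, 6, 7, 8, 11}
Rᶜ = {1, 3, 5, 8}
P Δ R = {1, 4, 5, 8, 10, 11}
Rᶜ Δ (P Δ R) = {3, 4, 10, 11}
(Rᶜ Δ (P Δ R))ᶜ = {1, 2, 5, 6, 7, 8, 9}
3 ∈ (Q ∩ R)ᶜ Δ ((S ∩ P) ∩ Sᶜ) but 3 ∉ (Rᶜ Δ (P Δ R))ᶜ, so the inclusion fails.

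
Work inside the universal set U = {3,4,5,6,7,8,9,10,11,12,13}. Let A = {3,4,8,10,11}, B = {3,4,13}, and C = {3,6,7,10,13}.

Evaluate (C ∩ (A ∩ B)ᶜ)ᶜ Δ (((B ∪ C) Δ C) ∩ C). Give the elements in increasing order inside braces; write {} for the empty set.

{3,4,5,8,9,11,12}

A ∩ B = {3,4}
(A ∩ B)ᶜ = {5,6,7,8,9,10,11,12,13}
C ∩ (A ∩ B)ᶜ = {6,7,10,13}
(C ∩ (A ∩ B)ᶜ)ᶜ = {3,4,5,8,9,11,12}
B ∪ C = {3,4,6,7,10,13}
(B ∪ C) Δ C = {4}
((B ∪ C) Δ C) ∩ C = {}
(C ∩ (A ∩ B)ᶜ)ᶜ Δ (((B ∪ C) Δ C) ∩ C) = {3,4,5,8,9,11,12}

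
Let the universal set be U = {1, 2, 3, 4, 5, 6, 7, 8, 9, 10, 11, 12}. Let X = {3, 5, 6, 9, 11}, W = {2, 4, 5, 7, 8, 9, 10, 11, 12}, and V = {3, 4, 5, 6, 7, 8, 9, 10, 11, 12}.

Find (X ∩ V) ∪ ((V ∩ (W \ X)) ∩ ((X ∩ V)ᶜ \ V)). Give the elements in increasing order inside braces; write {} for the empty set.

X ∩ V = {3, 5, 6, 9, 11}
W \ X = {2, 4, 7, 8, 10, 12}
V ∩ (W \ X) = {4, 7, 8, 10, 12}
(X ∩ V)ᶜ = {1, 2, 4, 7, 8, 10, 12}
(X ∩ V)ᶜ \ V = {1, 2}
(V ∩ (W \ X)) ∩ ((X ∩ V)ᶜ \ V) = {}
(X ∩ V) ∪ ((V ∩ (W \ X)) ∩ ((X ∩ V)ᶜ \ V)) = {3, 5, 6, 9, 11}

{3, 5, 6, 9, 11}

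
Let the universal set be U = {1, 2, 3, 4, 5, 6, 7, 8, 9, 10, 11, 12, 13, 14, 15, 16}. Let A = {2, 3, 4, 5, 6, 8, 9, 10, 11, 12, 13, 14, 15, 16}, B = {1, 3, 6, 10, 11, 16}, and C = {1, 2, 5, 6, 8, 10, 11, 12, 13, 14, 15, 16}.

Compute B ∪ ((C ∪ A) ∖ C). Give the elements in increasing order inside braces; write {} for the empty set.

{1, 3, 4, 6, 9, 10, 11, 16}

C ∪ A = {1, 2, 3, 4, 5, 6, 8, 9, 10, 11, 12, 13, 14, 15, 16}
(C ∪ A) ∖ C = {3, 4, 9}
B ∪ ((C ∪ A) ∖ C) = {1, 3, 4, 6, 9, 10, 11, 16}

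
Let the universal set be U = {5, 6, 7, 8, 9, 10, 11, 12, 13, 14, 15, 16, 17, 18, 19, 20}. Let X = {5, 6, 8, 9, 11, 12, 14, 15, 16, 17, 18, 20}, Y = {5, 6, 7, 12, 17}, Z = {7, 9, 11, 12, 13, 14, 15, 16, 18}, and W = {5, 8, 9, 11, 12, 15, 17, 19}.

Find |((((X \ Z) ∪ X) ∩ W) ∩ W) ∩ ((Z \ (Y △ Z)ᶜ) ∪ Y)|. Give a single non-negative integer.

X \ Z = {5, 6, 8, 17, 20}
(X \ Z) ∪ X = {5, 6, 8, 9, 11, 12, 14, 15, 16, 17, 18, 20}
((X \ Z) ∪ X) ∩ W = {5, 8, 9, 11, 12, 15, 17}
(((X \ Z) ∪ X) ∩ W) ∩ W = {5, 8, 9, 11, 12, 15, 17}
Y △ Z = {5, 6, 9, 11, 13, 14, 15, 16, 17, 18}
(Y △ Z)ᶜ = {7, 8, 10, 12, 19, 20}
Z \ (Y △ Z)ᶜ = {9, 11, 13, 14, 15, 16, 18}
(Z \ (Y △ Z)ᶜ) ∪ Y = {5, 6, 7, 9, 11, 12, 13, 14, 15, 16, 17, 18}
((((X \ Z) ∪ X) ∩ W) ∩ W) ∩ ((Z \ (Y △ Z)ᶜ) ∪ Y) = {5, 9, 11, 12, 15, 17}
|((((X \ Z) ∪ X) ∩ W) ∩ W) ∩ ((Z \ (Y △ Z)ᶜ) ∪ Y)| = 6

6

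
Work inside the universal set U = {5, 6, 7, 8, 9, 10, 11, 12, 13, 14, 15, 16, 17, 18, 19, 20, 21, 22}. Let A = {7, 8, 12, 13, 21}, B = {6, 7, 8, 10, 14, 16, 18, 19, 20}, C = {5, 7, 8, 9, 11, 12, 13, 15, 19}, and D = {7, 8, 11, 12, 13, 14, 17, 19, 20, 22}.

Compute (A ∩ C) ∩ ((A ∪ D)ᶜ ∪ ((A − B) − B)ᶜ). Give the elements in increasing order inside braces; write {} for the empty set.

{7, 8}

A ∩ C = {7, 8, 12, 13}
A ∪ D = {7, 8, 11, 12, 13, 14, 17, 19, 20, 21, 22}
(A ∪ D)ᶜ = {5, 6, 9, 10, 15, 16, 18}
A − B = {12, 13, 21}
(A − B) − B = {12, 13, 21}
((A − B) − B)ᶜ = {5, 6, 7, 8, 9, 10, 11, 14, 15, 16, 17, 18, 19, 20, 22}
(A ∪ D)ᶜ ∪ ((A − B) − B)ᶜ = {5, 6, 7, 8, 9, 10, 11, 14, 15, 16, 17, 18, 19, 20, 22}
(A ∩ C) ∩ ((A ∪ D)ᶜ ∪ ((A − B) − B)ᶜ) = {7, 8}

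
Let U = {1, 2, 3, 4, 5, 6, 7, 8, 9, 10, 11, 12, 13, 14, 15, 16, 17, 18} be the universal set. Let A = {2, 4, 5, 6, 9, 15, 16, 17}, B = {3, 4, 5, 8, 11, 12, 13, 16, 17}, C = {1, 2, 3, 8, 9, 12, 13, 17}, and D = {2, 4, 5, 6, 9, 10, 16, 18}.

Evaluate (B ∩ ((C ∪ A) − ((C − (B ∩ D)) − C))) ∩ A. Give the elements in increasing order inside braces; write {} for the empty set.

C ∪ A = {1, 2, 3, 4, 5, 6, 8, 9, 12, 13, 15, 16, 17}
B ∩ D = {4, 5, 16}
C − (B ∩ D) = {1, 2, 3, 8, 9, 12, 13, 17}
(C − (B ∩ D)) − C = {}
(C ∪ A) − ((C − (B ∩ D)) − C) = {1, 2, 3, 4, 5, 6, 8, 9, 12, 13, 15, 16, 17}
B ∩ ((C ∪ A) − ((C − (B ∩ D)) − C)) = {3, 4, 5, 8, 12, 13, 16, 17}
(B ∩ ((C ∪ A) − ((C − (B ∩ D)) − C))) ∩ A = {4, 5, 16, 17}

{4, 5, 16, 17}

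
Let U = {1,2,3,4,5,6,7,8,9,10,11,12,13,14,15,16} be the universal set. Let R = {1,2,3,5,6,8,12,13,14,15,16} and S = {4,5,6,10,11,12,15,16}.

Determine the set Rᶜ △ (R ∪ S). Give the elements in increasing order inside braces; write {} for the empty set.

{1,2,3,5,6,7,8,9,12,13,14,15,16}

Rᶜ = {4,7,9,10,11}
R ∪ S = {1,2,3,4,5,6,8,10,11,12,13,14,15,16}
Rᶜ △ (R ∪ S) = {1,2,3,5,6,7,8,9,12,13,14,15,16}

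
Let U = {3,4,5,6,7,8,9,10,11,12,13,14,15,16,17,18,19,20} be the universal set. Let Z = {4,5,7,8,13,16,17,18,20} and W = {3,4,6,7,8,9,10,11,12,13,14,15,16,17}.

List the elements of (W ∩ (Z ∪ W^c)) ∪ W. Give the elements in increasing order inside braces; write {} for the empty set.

{3,4,6,7,8,9,10,11,12,13,14,15,16,17}

W^c = {5,18,19,20}
Z ∪ W^c = {4,5,7,8,13,16,17,18,19,20}
W ∩ (Z ∪ W^c) = {4,7,8,13,16,17}
(W ∩ (Z ∪ W^c)) ∪ W = {3,4,6,7,8,9,10,11,12,13,14,15,16,17}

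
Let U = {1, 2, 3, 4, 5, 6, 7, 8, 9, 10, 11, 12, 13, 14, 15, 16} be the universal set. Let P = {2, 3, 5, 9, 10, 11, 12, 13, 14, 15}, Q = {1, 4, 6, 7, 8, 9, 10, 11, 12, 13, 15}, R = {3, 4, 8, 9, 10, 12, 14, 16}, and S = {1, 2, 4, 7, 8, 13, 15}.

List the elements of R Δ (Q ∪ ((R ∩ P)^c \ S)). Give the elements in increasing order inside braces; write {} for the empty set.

{1, 3, 5, 6, 7, 11, 13, 14, 15}

R ∩ P = {3, 9, 10, 12, 14}
(R ∩ P)^c = {1, 2, 4, 5, 6, 7, 8, 11, 13, 15, 16}
(R ∩ P)^c \ S = {5, 6, 11, 16}
Q ∪ ((R ∩ P)^c \ S) = {1, 4, 5, 6, 7, 8, 9, 10, 11, 12, 13, 15, 16}
R Δ (Q ∪ ((R ∩ P)^c \ S)) = {1, 3, 5, 6, 7, 11, 13, 14, 15}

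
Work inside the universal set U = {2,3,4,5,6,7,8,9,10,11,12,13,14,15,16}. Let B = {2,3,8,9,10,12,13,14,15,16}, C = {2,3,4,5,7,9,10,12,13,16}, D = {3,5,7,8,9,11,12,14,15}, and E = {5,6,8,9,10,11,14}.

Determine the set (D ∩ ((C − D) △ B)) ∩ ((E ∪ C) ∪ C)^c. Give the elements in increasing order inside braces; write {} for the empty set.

{15}

C − D = {2,4,10,13,16}
(C − D) △ B = {3,4,8,9,12,14,15}
D ∩ ((C − D) △ B) = {3,8,9,12,14,15}
E ∪ C = {2,3,4,5,6,7,8,9,10,11,12,13,14,16}
(E ∪ C) ∪ C = {2,3,4,5,6,7,8,9,10,11,12,13,14,16}
((E ∪ C) ∪ C)^c = {15}
(D ∩ ((C − D) △ B)) ∩ ((E ∪ C) ∪ C)^c = {15}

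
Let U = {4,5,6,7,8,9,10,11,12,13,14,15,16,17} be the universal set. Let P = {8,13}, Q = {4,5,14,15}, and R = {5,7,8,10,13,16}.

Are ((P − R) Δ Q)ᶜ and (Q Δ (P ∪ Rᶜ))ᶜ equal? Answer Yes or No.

No

P − R = {}
(P − R) Δ Q = {4,5,14,15}
((P − R) Δ Q)ᶜ = {6,7,8,9,10,11,12,13,16,17}
Rᶜ = {4,6,9,11,12,14,15,17}
P ∪ Rᶜ = {4,6,8,9,11,12,13,14,15,17}
Q Δ (P ∪ Rᶜ) = {5,6,8,9,11,12,13,17}
(Q Δ (P ∪ Rᶜ))ᶜ = {4,7,10,14,15,16}
4 ∈ (Q Δ (P ∪ Rᶜ))ᶜ but 4 ∉ ((P − R) Δ Q)ᶜ, so they differ.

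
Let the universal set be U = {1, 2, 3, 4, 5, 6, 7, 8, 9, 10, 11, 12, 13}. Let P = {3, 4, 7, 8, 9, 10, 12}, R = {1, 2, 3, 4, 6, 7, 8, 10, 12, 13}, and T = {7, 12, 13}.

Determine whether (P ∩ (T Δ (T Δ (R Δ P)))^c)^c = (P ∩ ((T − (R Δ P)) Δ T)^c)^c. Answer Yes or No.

R Δ P = {1, 2, 6, 9, 13}
T Δ (R Δ P) = {1, 2, 6, 7, 9, 12}
T Δ (T Δ (R Δ P)) = {1, 2, 6, 9, 13}
(T Δ (T Δ (R Δ P)))^c = {3, 4, 5, 7, 8, 10, 11, 12}
P ∩ (T Δ (T Δ (R Δ P)))^c = {3, 4, 7, 8, 10, 12}
(P ∩ (T Δ (T Δ (R Δ P)))^c)^c = {1, 2, 5, 6, 9, 11, 13}
T − (R Δ P) = {7, 12}
(T − (R Δ P)) Δ T = {13}
((T − (R Δ P)) Δ T)^c = {1, 2, 3, 4, 5, 6, 7, 8, 9, 10, 11, 12}
P ∩ ((T − (R Δ P)) Δ T)^c = {3, 4, 7, 8, 9, 10, 12}
(P ∩ ((T − (R Δ P)) Δ T)^c)^c = {1, 2, 5, 6, 11, 13}
9 ∈ (P ∩ (T Δ (T Δ (R Δ P)))^c)^c but 9 ∉ (P ∩ ((T − (R Δ P)) Δ T)^c)^c, so they differ.

No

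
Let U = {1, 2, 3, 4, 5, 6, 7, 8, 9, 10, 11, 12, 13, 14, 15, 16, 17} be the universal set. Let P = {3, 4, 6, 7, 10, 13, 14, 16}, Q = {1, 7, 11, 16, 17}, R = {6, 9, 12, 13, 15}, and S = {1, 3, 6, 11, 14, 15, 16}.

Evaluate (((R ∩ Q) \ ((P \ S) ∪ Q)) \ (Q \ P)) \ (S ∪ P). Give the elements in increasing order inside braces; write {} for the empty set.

R ∩ Q = {}
P \ S = {4, 7, 10, 13}
(P \ S) ∪ Q = {1, 4, 7, 10, 11, 13, 16, 17}
(R ∩ Q) \ ((P \ S) ∪ Q) = {}
Q \ P = {1, 11, 17}
((R ∩ Q) \ ((P \ S) ∪ Q)) \ (Q \ P) = {}
S ∪ P = {1, 3, 4, 6, 7, 10, 11, 13, 14, 15, 16}
(((R ∩ Q) \ ((P \ S) ∪ Q)) \ (Q \ P)) \ (S ∪ P) = {}

{}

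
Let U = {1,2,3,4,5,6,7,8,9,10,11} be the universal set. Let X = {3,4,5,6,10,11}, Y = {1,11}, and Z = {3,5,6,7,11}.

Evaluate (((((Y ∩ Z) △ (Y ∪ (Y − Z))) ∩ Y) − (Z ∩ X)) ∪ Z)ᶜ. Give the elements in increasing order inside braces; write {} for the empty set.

Y ∩ Z = {11}
Y − Z = {1}
Y ∪ (Y − Z) = {1,11}
(Y ∩ Z) △ (Y ∪ (Y − Z)) = {1}
((Y ∩ Z) △ (Y ∪ (Y − Z))) ∩ Y = {1}
Z ∩ X = {3,5,6,11}
(((Y ∩ Z) △ (Y ∪ (Y − Z))) ∩ Y) − (Z ∩ X) = {1}
((((Y ∩ Z) △ (Y ∪ (Y − Z))) ∩ Y) − (Z ∩ X)) ∪ Z = {1,3,5,6,7,11}
(((((Y ∩ Z) △ (Y ∪ (Y − Z))) ∩ Y) − (Z ∩ X)) ∪ Z)ᶜ = {2,4,8,9,10}

{2,4,8,9,10}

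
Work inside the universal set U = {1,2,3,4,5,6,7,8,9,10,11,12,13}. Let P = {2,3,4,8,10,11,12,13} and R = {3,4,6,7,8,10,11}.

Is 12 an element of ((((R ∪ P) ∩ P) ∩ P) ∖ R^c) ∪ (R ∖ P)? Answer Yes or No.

12 ∉ R and 12 ∈ P, so 12 ∈ R ∪ P
12 ∈ (R ∪ P) and 12 ∈ P, so 12 ∈ (R ∪ P) ∩ P
12 ∈ ((R ∪ P) ∩ P) and 12 ∈ P, so 12 ∈ ((R ∪ P) ∩ P) ∩ P
12 ∉ R, so 12 ∈ R^c
12 ∈ (((R ∪ P) ∩ P) ∩ P) and 12 ∈ R^c, so 12 ∉ (((R ∪ P) ∩ P) ∩ P) ∖ R^c
12 ∉ R and 12 ∈ P, so 12 ∉ R ∖ P
12 ∉ ((((R ∪ P) ∩ P) ∩ P) ∖ R^c) and 12 ∉ (R ∖ P), so 12 ∉ ((((R ∪ P) ∩ P) ∩ P) ∖ R^c) ∪ (R ∖ P)

No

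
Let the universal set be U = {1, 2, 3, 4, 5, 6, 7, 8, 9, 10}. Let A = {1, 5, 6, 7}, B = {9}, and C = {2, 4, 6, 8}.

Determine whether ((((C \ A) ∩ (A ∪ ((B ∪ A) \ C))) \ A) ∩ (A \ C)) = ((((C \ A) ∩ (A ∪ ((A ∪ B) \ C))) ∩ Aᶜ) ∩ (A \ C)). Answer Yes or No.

Yes

C \ A = {2, 4, 8}
B ∪ A = {1, 5, 6, 7, 9}
(B ∪ A) \ C = {1, 5, 7, 9}
A ∪ ((B ∪ A) \ C) = {1, 5, 6, 7, 9}
(C \ A) ∩ (A ∪ ((B ∪ A) \ C)) = {}
((C \ A) ∩ (A ∪ ((B ∪ A) \ C))) \ A = {}
A \ C = {1, 5, 7}
(((C \ A) ∩ (A ∪ ((B ∪ A) \ C))) \ A) ∩ (A \ C) = {}
A ∪ B = {1, 5, 6, 7, 9}
(A ∪ B) \ C = {1, 5, 7, 9}
A ∪ ((A ∪ B) \ C) = {1, 5, 6, 7, 9}
(C \ A) ∩ (A ∪ ((A ∪ B) \ C)) = {}
Aᶜ = {2, 3, 4, 8, 9, 10}
((C \ A) ∩ (A ∪ ((A ∪ B) \ C))) ∩ Aᶜ = {}
(((C \ A) ∩ (A ∪ ((A ∪ B) \ C))) ∩ Aᶜ) ∩ (A \ C) = {}
Both equal {}, so (((C \ A) ∩ (A ∪ ((B ∪ A) \ C))) \ A) ∩ (A \ C) = (((C \ A) ∩ (A ∪ ((A ∪ B) \ C))) ∩ Aᶜ) ∩ (A \ C).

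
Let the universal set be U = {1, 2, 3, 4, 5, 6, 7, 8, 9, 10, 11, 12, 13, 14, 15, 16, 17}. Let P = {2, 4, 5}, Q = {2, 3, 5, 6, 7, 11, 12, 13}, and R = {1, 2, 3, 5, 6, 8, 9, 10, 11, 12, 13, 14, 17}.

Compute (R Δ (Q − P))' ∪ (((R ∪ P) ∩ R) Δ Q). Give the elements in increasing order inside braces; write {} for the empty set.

{1, 3, 4, 6, 7, 8, 9, 10, 11, 12, 13, 14, 15, 16, 17}

Q − P = {3, 6, 7, 11, 12, 13}
R Δ (Q − P) = {1, 2, 5, 7, 8, 9, 10, 14, 17}
(R Δ (Q − P))' = {3, 4, 6, 11, 12, 13, 15, 16}
R ∪ P = {1, 2, 3, 4, 5, 6, 8, 9, 10, 11, 12, 13, 14, 17}
(R ∪ P) ∩ R = {1, 2, 3, 5, 6, 8, 9, 10, 11, 12, 13, 14, 17}
((R ∪ P) ∩ R) Δ Q = {1, 7, 8, 9, 10, 14, 17}
(R Δ (Q − P))' ∪ (((R ∪ P) ∩ R) Δ Q) = {1, 3, 4, 6, 7, 8, 9, 10, 11, 12, 13, 14, 15, 16, 17}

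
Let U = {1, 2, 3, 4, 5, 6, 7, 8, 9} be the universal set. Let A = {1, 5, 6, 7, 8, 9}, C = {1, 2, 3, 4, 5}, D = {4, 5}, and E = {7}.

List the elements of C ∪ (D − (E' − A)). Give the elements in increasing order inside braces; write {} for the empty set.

E' = {1, 2, 3, 4, 5, 6, 8, 9}
E' − A = {2, 3, 4}
D − (E' − A) = {5}
C ∪ (D − (E' − A)) = {1, 2, 3, 4, 5}

{1, 2, 3, 4, 5}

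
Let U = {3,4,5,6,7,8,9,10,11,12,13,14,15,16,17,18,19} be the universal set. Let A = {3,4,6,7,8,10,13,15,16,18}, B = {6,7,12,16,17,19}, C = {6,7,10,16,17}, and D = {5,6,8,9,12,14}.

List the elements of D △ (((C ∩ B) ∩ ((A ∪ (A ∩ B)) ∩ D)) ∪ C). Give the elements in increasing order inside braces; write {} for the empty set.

C ∩ B = {6,7,16,17}
A ∩ B = {6,7,16}
A ∪ (A ∩ B) = {3,4,6,7,8,10,13,15,16,18}
(A ∪ (A ∩ B)) ∩ D = {6,8}
(C ∩ B) ∩ ((A ∪ (A ∩ B)) ∩ D) = {6}
((C ∩ B) ∩ ((A ∪ (A ∩ B)) ∩ D)) ∪ C = {6,7,10,16,17}
D △ (((C ∩ B) ∩ ((A ∪ (A ∩ B)) ∩ D)) ∪ C) = {5,7,8,9,10,12,14,16,17}

{5,7,8,9,10,12,14,16,17}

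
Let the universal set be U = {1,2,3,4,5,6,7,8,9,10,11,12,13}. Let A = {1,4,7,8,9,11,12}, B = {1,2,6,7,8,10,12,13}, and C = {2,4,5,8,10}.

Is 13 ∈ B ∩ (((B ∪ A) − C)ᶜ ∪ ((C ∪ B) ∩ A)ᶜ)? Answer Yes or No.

13 ∈ B and 13 ∉ A, so 13 ∈ B ∪ A
13 ∈ (B ∪ A) and 13 ∉ C, so 13 ∈ (B ∪ A) − C
13 ∉ ((B ∪ A) − C)ᶜ since 13 ∈ ((B ∪ A) − C)
13 ∉ C and 13 ∈ B, so 13 ∈ C ∪ B
13 ∈ (C ∪ B) and 13 ∉ A, so 13 ∉ (C ∪ B) ∩ A
13 ∈ ((C ∪ B) ∩ A)ᶜ since 13 ∉ ((C ∪ B) ∩ A)
13 ∉ ((B ∪ A) − C)ᶜ and 13 ∈ ((C ∪ B) ∩ A)ᶜ, so 13 ∈ ((B ∪ A) − C)ᶜ ∪ ((C ∪ B) ∩ A)ᶜ
13 ∈ B and 13 ∈ (((B ∪ A) − C)ᶜ ∪ ((C ∪ B) ∩ A)ᶜ), so 13 ∈ B ∩ (((B ∪ A) − C)ᶜ ∪ ((C ∪ B) ∩ A)ᶜ)

Yes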